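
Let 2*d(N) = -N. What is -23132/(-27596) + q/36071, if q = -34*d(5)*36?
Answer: 229709533/248853829 ≈ 0.92307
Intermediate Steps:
d(N) = -N/2 (d(N) = (-N)/2 = -N/2)
q = 3060 (q = -(-17)*5*36 = -34*(-5/2)*36 = 85*36 = 3060)
-23132/(-27596) + q/36071 = -23132/(-27596) + 3060/36071 = -23132*(-1/27596) + 3060*(1/36071) = 5783/6899 + 3060/36071 = 229709533/248853829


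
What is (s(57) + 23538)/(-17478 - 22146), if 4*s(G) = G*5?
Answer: -31479/52832 ≈ -0.59583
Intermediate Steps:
s(G) = 5*G/4 (s(G) = (G*5)/4 = (5*G)/4 = 5*G/4)
(s(57) + 23538)/(-17478 - 22146) = ((5/4)*57 + 23538)/(-17478 - 22146) = (285/4 + 23538)/(-39624) = (94437/4)*(-1/39624) = -31479/52832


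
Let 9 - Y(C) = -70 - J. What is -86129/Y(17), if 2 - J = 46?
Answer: -86129/35 ≈ -2460.8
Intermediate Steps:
J = -44 (J = 2 - 1*46 = 2 - 46 = -44)
Y(C) = 35 (Y(C) = 9 - (-70 - 1*(-44)) = 9 - (-70 + 44) = 9 - 1*(-26) = 9 + 26 = 35)
-86129/Y(17) = -86129/35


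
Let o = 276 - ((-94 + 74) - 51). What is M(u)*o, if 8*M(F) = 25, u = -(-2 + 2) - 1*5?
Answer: 8675/8 ≈ 1084.4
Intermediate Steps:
u = -5 (u = -1*0 - 5 = 0 - 5 = -5)
M(F) = 25/8 (M(F) = (⅛)*25 = 25/8)
o = 347 (o = 276 - (-20 - 51) = 276 - 1*(-71) = 276 + 71 = 347)
M(u)*o = (25/8)*347 = 8675/8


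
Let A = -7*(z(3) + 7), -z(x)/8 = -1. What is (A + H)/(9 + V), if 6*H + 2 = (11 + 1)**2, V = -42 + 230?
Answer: -244/591 ≈ -0.41286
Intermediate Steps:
V = 188
z(x) = 8 (z(x) = -8*(-1) = 8)
H = 71/3 (H = -1/3 + (11 + 1)**2/6 = -1/3 + (1/6)*12**2 = -1/3 + (1/6)*144 = -1/3 + 24 = 71/3 ≈ 23.667)
A = -105 (A = -7*(8 + 7) = -7*15 = -105)
(A + H)/(9 + V) = (-105 + 71/3)/(9 + 188) = -244/3/197 = -244/3*1/197 = -244/591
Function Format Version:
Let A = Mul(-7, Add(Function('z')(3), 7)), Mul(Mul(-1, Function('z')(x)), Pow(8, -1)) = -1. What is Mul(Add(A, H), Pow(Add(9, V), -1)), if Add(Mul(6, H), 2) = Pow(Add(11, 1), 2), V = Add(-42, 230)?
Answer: Rational(-244, 591) ≈ -0.41286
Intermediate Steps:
V = 188
Function('z')(x) = 8 (Function('z')(x) = Mul(-8, -1) = 8)
H = Rational(71, 3) (H = Add(Rational(-1, 3), Mul(Rational(1, 6), Pow(Add(11, 1), 2))) = Add(Rational(-1, 3), Mul(Rational(1, 6), Pow(12, 2))) = Add(Rational(-1, 3), Mul(Rational(1, 6), 144)) = Add(Rational(-1, 3), 24) = Rational(71, 3) ≈ 23.667)
A = -105 (A = Mul(-7, Add(8, 7)) = Mul(-7, 15) = -105)
Mul(Add(A, H), Pow(Add(9, V), -1)) = Mul(Add(-105, Rational(71, 3)), Pow(Add(9, 188), -1)) = Mul(Rational(-244, 3), Pow(197, -1)) = Mul(Rational(-244, 3), Rational(1, 197)) = Rational(-244, 591)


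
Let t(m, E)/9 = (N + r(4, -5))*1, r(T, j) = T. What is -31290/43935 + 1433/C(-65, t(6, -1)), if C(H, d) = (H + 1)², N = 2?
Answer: -4346999/11997184 ≈ -0.36233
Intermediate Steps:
t(m, E) = 54 (t(m, E) = 9*((2 + 4)*1) = 9*(6*1) = 9*6 = 54)
C(H, d) = (1 + H)²
-31290/43935 + 1433/C(-65, t(6, -1)) = -31290/43935 + 1433/((1 - 65)²) = -31290*1/43935 + 1433/((-64)²) = -2086/2929 + 1433/4096 = -4346999/11997184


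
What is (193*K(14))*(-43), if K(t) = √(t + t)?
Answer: -16598*√7 ≈ -43914.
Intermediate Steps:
K(t) = √2*√t (K(t) = √(2*t) = √2*√t)
(193*K(14))*(-43) = (193*(√2*√14))*(-43) = (193*(2*√7))*(-43) = (386*√7)*(-43) = -16598*√7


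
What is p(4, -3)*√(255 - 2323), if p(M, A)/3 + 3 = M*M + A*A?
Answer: 132*I*√517 ≈ 3001.4*I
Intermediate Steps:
p(M, A) = -9 + 3*A² + 3*M² (p(M, A) = -9 + 3*(M*M + A*A) = -9 + 3*(M² + A²) = -9 + 3*(A² + M²) = -9 + (3*A² + 3*M²) = -9 + 3*A² + 3*M²)
p(4, -3)*√(255 - 2323) = (-9 + 3*(-3)² + 3*4²)*√(255 - 2323) = (-9 + 3*9 + 3*16)*√(-2068) = (-9 + 27 + 48)*(2*I*√517) = 66*(2*I*√517) = 132*I*√517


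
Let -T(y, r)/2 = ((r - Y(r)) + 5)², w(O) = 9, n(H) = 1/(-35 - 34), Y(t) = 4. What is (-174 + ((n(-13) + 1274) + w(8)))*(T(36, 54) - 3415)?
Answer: -241420600/23 ≈ -1.0497e+7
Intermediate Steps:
n(H) = -1/69 (n(H) = 1/(-69) = -1/69)
T(y, r) = -2*(1 + r)² (T(y, r) = -2*((r - 1*4) + 5)² = -2*((r - 4) + 5)² = -2*((-4 + r) + 5)² = -2*(1 + r)²)
(-174 + ((n(-13) + 1274) + w(8)))*(T(36, 54) - 3415) = (-174 + ((-1/69 + 1274) + 9))*(-2*(1 + 54)² - 3415) = (-174 + (87905/69 + 9))*(-2*55² - 3415) = (-174 + 88526/69)*(-2*3025 - 3415) = 76520*(-6050 - 3415)/69 = (76520/69)*(-9465) = -241420600/23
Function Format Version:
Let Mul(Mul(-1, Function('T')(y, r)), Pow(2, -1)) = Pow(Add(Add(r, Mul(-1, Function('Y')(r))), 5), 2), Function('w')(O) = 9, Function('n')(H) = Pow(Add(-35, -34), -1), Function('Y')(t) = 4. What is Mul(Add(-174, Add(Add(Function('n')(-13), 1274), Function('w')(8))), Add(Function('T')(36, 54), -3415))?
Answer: Rational(-241420600, 23) ≈ -1.0497e+7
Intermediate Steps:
Function('n')(H) = Rational(-1, 69) (Function('n')(H) = Pow(-69, -1) = Rational(-1, 69))
Function('T')(y, r) = Mul(-2, Pow(Add(1, r), 2)) (Function('T')(y, r) = Mul(-2, Pow(Add(Add(r, Mul(-1, 4)), 5), 2)) = Mul(-2, Pow(Add(Add(r, -4), 5), 2)) = Mul(-2, Pow(Add(Add(-4, r), 5), 2)) = Mul(-2, Pow(Add(1, r), 2)))
Mul(Add(-174, Add(Add(Function('n')(-13), 1274), Function('w')(8))), Add(Function('T')(36, 54), -3415)) = Mul(Add(-174, Add(Add(Rational(-1, 69), 1274), 9)), Add(Mul(-2, Pow(Add(1, 54), 2)), -3415)) = Mul(Add(-174, Add(Rational(87905, 69), 9)), Add(Mul(-2, Pow(55, 2)), -3415)) = Mul(Add(-174, Rational(88526, 69)), Add(Mul(-2, 3025), -3415)) = Mul(Rational(76520, 69), Add(-6050, -3415)) = Mul(Rational(76520, 69), -9465) = Rational(-241420600, 23)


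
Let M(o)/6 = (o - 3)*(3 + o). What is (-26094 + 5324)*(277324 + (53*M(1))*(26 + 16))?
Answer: -3540786520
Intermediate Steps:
M(o) = 6*(-3 + o)*(3 + o) (M(o) = 6*((o - 3)*(3 + o)) = 6*((-3 + o)*(3 + o)) = 6*(-3 + o)*(3 + o))
(-26094 + 5324)*(277324 + (53*M(1))*(26 + 16)) = (-26094 + 5324)*(277324 + (53*(-54 + 6*1²))*(26 + 16)) = -20770*(277324 + (53*(-54 + 6*1))*42) = -20770*(277324 + (53*(-54 + 6))*42) = -20770*(277324 + (53*(-48))*42) = -20770*(277324 - 2544*42) = -20770*(277324 - 106848) = -20770*170476 = -3540786520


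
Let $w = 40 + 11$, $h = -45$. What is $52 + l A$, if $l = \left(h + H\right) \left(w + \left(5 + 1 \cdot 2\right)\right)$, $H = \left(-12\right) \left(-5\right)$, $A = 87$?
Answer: $75742$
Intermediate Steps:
$H = 60$
$w = 51$
$l = 870$ ($l = \left(-45 + 60\right) \left(51 + \left(5 + 1 \cdot 2\right)\right) = 15 \left(51 + \left(5 + 2\right)\right) = 15 \left(51 + 7\right) = 15 \cdot 58 = 870$)
$52 + l A = 52 + 870 \cdot 87 = 52 + 75690 = 75742$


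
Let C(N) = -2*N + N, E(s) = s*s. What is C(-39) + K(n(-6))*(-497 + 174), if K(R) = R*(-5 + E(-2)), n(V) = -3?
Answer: -930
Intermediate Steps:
E(s) = s**2
K(R) = -R (K(R) = R*(-5 + (-2)**2) = R*(-5 + 4) = R*(-1) = -R)
C(N) = -N
C(-39) + K(n(-6))*(-497 + 174) = -1*(-39) + (-1*(-3))*(-497 + 174) = 39 + 3*(-323) = 39 - 969 = -930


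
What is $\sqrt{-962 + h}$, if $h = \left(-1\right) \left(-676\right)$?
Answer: $i \sqrt{286} \approx 16.912 i$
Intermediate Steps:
$h = 676$
$\sqrt{-962 + h} = \sqrt{-962 + 676} = \sqrt{-286} = i \sqrt{286}$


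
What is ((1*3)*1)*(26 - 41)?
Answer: -45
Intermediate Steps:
((1*3)*1)*(26 - 41) = (3*1)*(-15) = 3*(-15) = -45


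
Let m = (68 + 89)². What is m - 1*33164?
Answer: -8515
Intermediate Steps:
m = 24649 (m = 157² = 24649)
m - 1*33164 = 24649 - 1*33164 = 24649 - 33164 = -8515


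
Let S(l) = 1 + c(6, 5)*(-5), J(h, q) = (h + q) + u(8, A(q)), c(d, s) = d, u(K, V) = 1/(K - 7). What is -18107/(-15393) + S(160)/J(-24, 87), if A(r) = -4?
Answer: 712451/985152 ≈ 0.72319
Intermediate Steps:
u(K, V) = 1/(-7 + K)
J(h, q) = 1 + h + q (J(h, q) = (h + q) + 1/(-7 + 8) = (h + q) + 1/1 = (h + q) + 1 = 1 + h + q)
S(l) = -29 (S(l) = 1 + 6*(-5) = 1 - 30 = -29)
-18107/(-15393) + S(160)/J(-24, 87) = -18107/(-15393) - 29/(1 - 24 + 87) = -18107*(-1/15393) - 29/64 = 18107/15393 - 29*1/64 = 18107/15393 - 29/64 = 712451/985152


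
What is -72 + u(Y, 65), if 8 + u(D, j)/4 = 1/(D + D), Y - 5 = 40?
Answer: -4678/45 ≈ -103.96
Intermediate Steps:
Y = 45 (Y = 5 + 40 = 45)
u(D, j) = -32 + 2/D (u(D, j) = -32 + 4/(D + D) = -32 + 4/((2*D)) = -32 + 4*(1/(2*D)) = -32 + 2/D)
-72 + u(Y, 65) = -72 + (-32 + 2/45) = -72 - 1438/45 = -4678/45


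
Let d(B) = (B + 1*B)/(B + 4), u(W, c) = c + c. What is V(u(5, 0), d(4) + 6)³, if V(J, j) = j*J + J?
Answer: 0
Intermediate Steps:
u(W, c) = 2*c
d(B) = 2*B/(4 + B) (d(B) = (B + B)/(4 + B) = (2*B)/(4 + B) = 2*B/(4 + B))
V(J, j) = J + J*j (V(J, j) = J*j + J = J + J*j)
V(u(5, 0), d(4) + 6)³ = ((2*0)*(1 + (2*4/(4 + 4) + 6)))³ = (0*(1 + (2*4/8 + 6)))³ = (0*(1 + (2*4*(⅛) + 6)))³ = (0*(1 + (1 + 6)))³ = (0*(1 + 7))³ = (0*8)³ = 0³ = 0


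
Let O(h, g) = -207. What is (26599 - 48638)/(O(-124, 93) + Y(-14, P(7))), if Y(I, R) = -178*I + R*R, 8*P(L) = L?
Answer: -1410496/146289 ≈ -9.6418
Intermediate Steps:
P(L) = L/8
Y(I, R) = R² - 178*I (Y(I, R) = -178*I + R² = R² - 178*I)
(26599 - 48638)/(O(-124, 93) + Y(-14, P(7))) = (26599 - 48638)/(-207 + (((⅛)*7)² - 178*(-14))) = -22039/(-207 + ((7/8)² + 2492)) = -22039/(-207 + (49/64 + 2492)) = -22039/(-207 + 159537/64) = -22039/146289/64 = -22039*64/146289 = -1410496/146289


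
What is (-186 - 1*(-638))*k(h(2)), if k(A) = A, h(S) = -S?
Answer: -904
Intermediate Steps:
(-186 - 1*(-638))*k(h(2)) = (-186 - 1*(-638))*(-1*2) = (-186 + 638)*(-2) = 452*(-2) = -904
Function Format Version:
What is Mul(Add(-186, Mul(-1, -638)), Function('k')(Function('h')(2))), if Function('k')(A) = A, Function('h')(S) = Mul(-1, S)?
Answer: -904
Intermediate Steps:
Mul(Add(-186, Mul(-1, -638)), Function('k')(Function('h')(2))) = Mul(Add(-186, Mul(-1, -638)), Mul(-1, 2)) = Mul(Add(-186, 638), -2) = Mul(452, -2) = -904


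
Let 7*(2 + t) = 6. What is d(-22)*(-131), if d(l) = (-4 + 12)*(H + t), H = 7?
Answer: -42968/7 ≈ -6138.3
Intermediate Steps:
t = -8/7 (t = -2 + (⅐)*6 = -2 + 6/7 = -8/7 ≈ -1.1429)
d(l) = 328/7 (d(l) = (-4 + 12)*(7 - 8/7) = 8*(41/7) = 328/7)
d(-22)*(-131) = (328/7)*(-131) = -42968/7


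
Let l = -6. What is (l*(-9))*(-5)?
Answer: -270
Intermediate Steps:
(l*(-9))*(-5) = -6*(-9)*(-5) = 54*(-5) = -270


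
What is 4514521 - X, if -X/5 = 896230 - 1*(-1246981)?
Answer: 15230576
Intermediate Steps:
X = -10716055 (X = -5*(896230 - 1*(-1246981)) = -5*(896230 + 1246981) = -5*2143211 = -10716055)
4514521 - X = 4514521 - 1*(-10716055) = 4514521 + 10716055 = 15230576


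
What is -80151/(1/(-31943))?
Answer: 2560263393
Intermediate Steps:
-80151/(1/(-31943)) = -80151/(-1/31943) = -80151*(-31943) = 2560263393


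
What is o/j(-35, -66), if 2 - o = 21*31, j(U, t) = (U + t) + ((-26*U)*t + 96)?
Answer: 649/60065 ≈ 0.010805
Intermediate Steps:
j(U, t) = 96 + U + t - 26*U*t (j(U, t) = (U + t) + (-26*U*t + 96) = (U + t) + (96 - 26*U*t) = 96 + U + t - 26*U*t)
o = -649 (o = 2 - 21*31 = 2 - 1*651 = 2 - 651 = -649)
o/j(-35, -66) = -649/(96 - 35 - 66 - 26*(-35)*(-66)) = -649/(96 - 35 - 66 - 60060) = -649/(-60065) = -649*(-1/60065) = 649/60065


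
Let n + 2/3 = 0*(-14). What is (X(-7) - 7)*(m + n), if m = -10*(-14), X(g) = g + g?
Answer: -2926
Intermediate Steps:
X(g) = 2*g
m = 140
n = -2/3 (n = -2/3 + 0*(-14) = -2/3 + 0 = -2/3 ≈ -0.66667)
(X(-7) - 7)*(m + n) = (2*(-7) - 7)*(140 - 2/3) = (-14 - 7)*(418/3) = -21*418/3 = -2926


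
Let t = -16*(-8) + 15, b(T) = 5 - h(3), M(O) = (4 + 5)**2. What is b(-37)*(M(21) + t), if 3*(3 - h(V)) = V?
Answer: 672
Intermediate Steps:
h(V) = 3 - V/3
M(O) = 81 (M(O) = 9**2 = 81)
b(T) = 3 (b(T) = 5 - (3 - 1/3*3) = 5 - (3 - 1) = 5 - 1*2 = 5 - 2 = 3)
t = 143 (t = 128 + 15 = 143)
b(-37)*(M(21) + t) = 3*(81 + 143) = 3*224 = 672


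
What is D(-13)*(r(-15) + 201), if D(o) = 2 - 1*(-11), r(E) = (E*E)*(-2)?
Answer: -3237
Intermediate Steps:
r(E) = -2*E² (r(E) = E²*(-2) = -2*E²)
D(o) = 13 (D(o) = 2 + 11 = 13)
D(-13)*(r(-15) + 201) = 13*(-2*(-15)² + 201) = 13*(-2*225 + 201) = 13*(-450 + 201) = 13*(-249) = -3237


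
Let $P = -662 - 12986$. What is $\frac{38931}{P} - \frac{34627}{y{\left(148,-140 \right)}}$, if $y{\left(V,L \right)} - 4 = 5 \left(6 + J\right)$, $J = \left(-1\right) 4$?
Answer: $- \frac{236567165}{95536} \approx -2476.2$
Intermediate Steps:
$J = -4$
$P = -13648$
$y{\left(V,L \right)} = 14$ ($y{\left(V,L \right)} = 4 + 5 \left(6 - 4\right) = 4 + 5 \cdot 2 = 4 + 10 = 14$)
$\frac{38931}{P} - \frac{34627}{y{\left(148,-140 \right)}} = \frac{38931}{-13648} - \frac{34627}{14} = 38931 \left(- \frac{1}{13648}\right) - \frac{34627}{14} = - \frac{38931}{13648} - \frac{34627}{14} = - \frac{236567165}{95536}$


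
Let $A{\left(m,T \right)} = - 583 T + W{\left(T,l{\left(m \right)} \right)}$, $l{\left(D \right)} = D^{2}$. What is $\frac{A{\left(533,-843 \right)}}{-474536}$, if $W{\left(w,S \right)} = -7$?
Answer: $- \frac{245731}{237268} \approx -1.0357$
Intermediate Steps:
$A{\left(m,T \right)} = -7 - 583 T$ ($A{\left(m,T \right)} = - 583 T - 7 = -7 - 583 T$)
$\frac{A{\left(533,-843 \right)}}{-474536} = \frac{-7 - -491469}{-474536} = \left(-7 + 491469\right) \left(- \frac{1}{474536}\right) = 491462 \left(- \frac{1}{474536}\right) = - \frac{245731}{237268}$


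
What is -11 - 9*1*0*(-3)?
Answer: -11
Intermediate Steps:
-11 - 9*1*0*(-3) = -11 - 0*(-3) = -11 - 9*0 = -11 + 0 = -11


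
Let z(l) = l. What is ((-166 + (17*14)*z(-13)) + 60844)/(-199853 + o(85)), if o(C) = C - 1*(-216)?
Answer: -3599/12472 ≈ -0.28857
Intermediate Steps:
o(C) = 216 + C (o(C) = C + 216 = 216 + C)
((-166 + (17*14)*z(-13)) + 60844)/(-199853 + o(85)) = ((-166 + (17*14)*(-13)) + 60844)/(-199853 + (216 + 85)) = ((-166 + 238*(-13)) + 60844)/(-199853 + 301) = ((-166 - 3094) + 60844)/(-199552) = (-3260 + 60844)*(-1/199552) = 57584*(-1/199552) = -3599/12472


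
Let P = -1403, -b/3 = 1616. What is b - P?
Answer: -3445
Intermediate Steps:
b = -4848 (b = -3*1616 = -4848)
b - P = -4848 - 1*(-1403) = -4848 + 1403 = -3445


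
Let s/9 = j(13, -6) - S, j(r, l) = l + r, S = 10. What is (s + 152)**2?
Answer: 15625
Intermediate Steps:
s = -27 (s = 9*((-6 + 13) - 1*10) = 9*(7 - 10) = 9*(-3) = -27)
(s + 152)**2 = (-27 + 152)**2 = 125**2 = 15625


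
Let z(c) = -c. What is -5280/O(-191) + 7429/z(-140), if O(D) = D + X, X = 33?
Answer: 956491/11060 ≈ 86.482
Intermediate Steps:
O(D) = 33 + D (O(D) = D + 33 = 33 + D)
-5280/O(-191) + 7429/z(-140) = -5280/(33 - 191) + 7429/((-1*(-140))) = -5280/(-158) + 7429/140 = -5280*(-1/158) + 7429*(1/140) = 2640/79 + 7429/140 = 956491/11060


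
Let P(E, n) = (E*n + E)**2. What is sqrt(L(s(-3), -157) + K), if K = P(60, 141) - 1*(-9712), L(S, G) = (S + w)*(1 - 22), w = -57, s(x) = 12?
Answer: sqrt(72601057) ≈ 8520.6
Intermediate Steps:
L(S, G) = 1197 - 21*S (L(S, G) = (S - 57)*(1 - 22) = (-57 + S)*(-21) = 1197 - 21*S)
P(E, n) = (E + E*n)**2
K = 72600112 (K = 60**2*(1 + 141)**2 - 1*(-9712) = 3600*142**2 + 9712 = 3600*20164 + 9712 = 72590400 + 9712 = 72600112)
sqrt(L(s(-3), -157) + K) = sqrt((1197 - 21*12) + 72600112) = sqrt((1197 - 252) + 72600112) = sqrt(945 + 72600112) = sqrt(72601057)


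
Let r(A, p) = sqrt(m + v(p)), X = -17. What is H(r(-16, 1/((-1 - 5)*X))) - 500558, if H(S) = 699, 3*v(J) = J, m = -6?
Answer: -499859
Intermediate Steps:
v(J) = J/3
r(A, p) = sqrt(-6 + p/3)
H(r(-16, 1/((-1 - 5)*X))) - 500558 = 699 - 500558 = -499859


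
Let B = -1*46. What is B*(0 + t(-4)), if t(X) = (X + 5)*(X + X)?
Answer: 368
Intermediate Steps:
B = -46
t(X) = 2*X*(5 + X) (t(X) = (5 + X)*(2*X) = 2*X*(5 + X))
B*(0 + t(-4)) = -46*(0 + 2*(-4)*(5 - 4)) = -46*(0 + 2*(-4)*1) = -46*(0 - 8) = -46*(-8) = 368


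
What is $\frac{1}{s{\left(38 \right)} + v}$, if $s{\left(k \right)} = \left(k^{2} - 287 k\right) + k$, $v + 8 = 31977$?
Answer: $\frac{1}{22545} \approx 4.4356 \cdot 10^{-5}$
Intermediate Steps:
$v = 31969$ ($v = -8 + 31977 = 31969$)
$s{\left(k \right)} = k^{2} - 286 k$
$\frac{1}{s{\left(38 \right)} + v} = \frac{1}{38 \left(-286 + 38\right) + 31969} = \frac{1}{38 \left(-248\right) + 31969} = \frac{1}{-9424 + 31969} = \frac{1}{22545}$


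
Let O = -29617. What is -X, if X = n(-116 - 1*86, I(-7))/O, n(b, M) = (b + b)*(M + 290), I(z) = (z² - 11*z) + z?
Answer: -165236/29617 ≈ -5.5791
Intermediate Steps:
I(z) = z² - 10*z
n(b, M) = 2*b*(290 + M) (n(b, M) = (2*b)*(290 + M) = 2*b*(290 + M))
X = 165236/29617 (X = (2*(-116 - 1*86)*(290 - 7*(-10 - 7)))/(-29617) = (2*(-116 - 86)*(290 - 7*(-17)))*(-1/29617) = (2*(-202)*(290 + 119))*(-1/29617) = (2*(-202)*409)*(-1/29617) = -165236*(-1/29617) = 165236/29617 ≈ 5.5791)
-X = -1*165236/29617 = -165236/29617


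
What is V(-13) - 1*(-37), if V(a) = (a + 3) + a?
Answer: 14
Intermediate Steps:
V(a) = 3 + 2*a (V(a) = (3 + a) + a = 3 + 2*a)
V(-13) - 1*(-37) = (3 + 2*(-13)) - 1*(-37) = (3 - 26) + 37 = -23 + 37 = 14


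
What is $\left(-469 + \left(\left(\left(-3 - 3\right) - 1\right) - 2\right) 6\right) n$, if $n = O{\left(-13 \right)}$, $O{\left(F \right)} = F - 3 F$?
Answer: $-13598$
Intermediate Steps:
$O{\left(F \right)} = - 2 F$
$n = 26$ ($n = \left(-2\right) \left(-13\right) = 26$)
$\left(-469 + \left(\left(\left(-3 - 3\right) - 1\right) - 2\right) 6\right) n = \left(-469 + \left(\left(\left(-3 - 3\right) - 1\right) - 2\right) 6\right) 26 = \left(-469 + \left(\left(-6 - 1\right) - 2\right) 6\right) 26 = \left(-469 + \left(-7 - 2\right) 6\right) 26 = \left(-469 - 54\right) 26 = \left(-523\right) 26 = -13598$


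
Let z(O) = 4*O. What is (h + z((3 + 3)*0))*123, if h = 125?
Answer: 15375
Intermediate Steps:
(h + z((3 + 3)*0))*123 = (125 + 4*((3 + 3)*0))*123 = (125 + 4*(6*0))*123 = (125 + 4*0)*123 = (125 + 0)*123 = 125*123 = 15375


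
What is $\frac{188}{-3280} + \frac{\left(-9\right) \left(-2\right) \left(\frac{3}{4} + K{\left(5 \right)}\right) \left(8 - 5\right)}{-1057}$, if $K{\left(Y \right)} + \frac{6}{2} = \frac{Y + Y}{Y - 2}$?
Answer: $- \frac{97649}{866740} \approx -0.11266$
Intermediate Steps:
$K{\left(Y \right)} = -3 + \frac{2 Y}{-2 + Y}$ ($K{\left(Y \right)} = -3 + \frac{Y + Y}{Y - 2} = -3 + \frac{2 Y}{-2 + Y}$)
$\frac{188}{-3280} + \frac{\left(-9\right) \left(-2\right) \left(\frac{3}{4} + K{\left(5 \right)}\right) \left(8 - 5\right)}{-1057} = \frac{188}{-3280} + \frac{\left(-9\right) \left(-2\right) \left(\frac{3}{4} + \frac{6 - 5}{-2 + 5}\right) \left(8 - 5\right)}{-1057} = 188 \left(- \frac{1}{3280}\right) + 18 \left(3 \cdot \frac{1}{4} + \frac{6 - 5}{3}\right) 3 \left(- \frac{1}{1057}\right) = - \frac{47}{820} + 18 \left(\frac{3}{4} + \frac{1}{3} \cdot 1\right) 3 \left(- \frac{1}{1057}\right) = - \frac{47}{820} + 18 \left(\frac{3}{4} + \frac{1}{3}\right) 3 \left(- \frac{1}{1057}\right) = - \frac{47}{820} + 18 \cdot \frac{13}{12} \cdot 3 \left(- \frac{1}{1057}\right) = - \frac{47}{820} + 18 \cdot \frac{13}{4} \left(- \frac{1}{1057}\right) = - \frac{47}{820} + \frac{117}{2} \left(- \frac{1}{1057}\right) = - \frac{47}{820} - \frac{117}{2114} = - \frac{97649}{866740}$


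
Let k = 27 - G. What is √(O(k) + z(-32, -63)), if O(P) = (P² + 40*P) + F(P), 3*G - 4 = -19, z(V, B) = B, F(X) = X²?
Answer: √3265 ≈ 57.140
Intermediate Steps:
G = -5 (G = 4/3 + (⅓)*(-19) = 4/3 - 19/3 = -5)
k = 32 (k = 27 - 1*(-5) = 27 + 5 = 32)
O(P) = 2*P² + 40*P (O(P) = (P² + 40*P) + P² = 2*P² + 40*P)
√(O(k) + z(-32, -63)) = √(2*32*(20 + 32) - 63) = √(2*32*52 - 63) = √(3328 - 63) = √3265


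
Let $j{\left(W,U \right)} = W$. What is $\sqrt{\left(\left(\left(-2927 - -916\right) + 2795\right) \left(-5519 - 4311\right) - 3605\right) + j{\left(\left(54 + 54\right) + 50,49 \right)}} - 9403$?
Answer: $-9403 + i \sqrt{7710167} \approx -9403.0 + 2776.7 i$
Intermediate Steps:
$\sqrt{\left(\left(\left(-2927 - -916\right) + 2795\right) \left(-5519 - 4311\right) - 3605\right) + j{\left(\left(54 + 54\right) + 50,49 \right)}} - 9403 = \sqrt{\left(\left(\left(-2927 - -916\right) + 2795\right) \left(-5519 - 4311\right) - 3605\right) + \left(\left(54 + 54\right) + 50\right)} - 9403 = \sqrt{\left(\left(\left(-2927 + 916\right) + 2795\right) \left(-9830\right) - 3605\right) + \left(108 + 50\right)} - 9403 = \sqrt{\left(\left(-2011 + 2795\right) \left(-9830\right) - 3605\right) + 158} - 9403 = \sqrt{\left(784 \left(-9830\right) - 3605\right) + 158} - 9403 = \sqrt{\left(-7706720 - 3605\right) + 158} - 9403 = \sqrt{-7710325 + 158} - 9403 = \sqrt{-7710167} - 9403 = i \sqrt{7710167} - 9403 = -9403 + i \sqrt{7710167}$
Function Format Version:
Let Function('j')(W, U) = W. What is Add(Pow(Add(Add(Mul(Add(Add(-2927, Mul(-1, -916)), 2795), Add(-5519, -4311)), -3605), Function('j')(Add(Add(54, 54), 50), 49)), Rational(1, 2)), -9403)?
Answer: Add(-9403, Mul(I, Pow(7710167, Rational(1, 2)))) ≈ Add(-9403.0, Mul(2776.7, I))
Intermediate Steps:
Add(Pow(Add(Add(Mul(Add(Add(-2927, Mul(-1, -916)), 2795), Add(-5519, -4311)), -3605), Function('j')(Add(Add(54, 54), 50), 49)), Rational(1, 2)), -9403) = Add(Pow(Add(Add(Mul(Add(Add(-2927, Mul(-1, -916)), 2795), Add(-5519, -4311)), -3605), Add(Add(54, 54), 50)), Rational(1, 2)), -9403) = Add(Pow(Add(Add(Mul(Add(Add(-2927, 916), 2795), -9830), -3605), Add(108, 50)), Rational(1, 2)), -9403) = Add(Pow(Add(Add(Mul(Add(-2011, 2795), -9830), -3605), 158), Rational(1, 2)), -9403) = Add(Pow(Add(Add(Mul(784, -9830), -3605), 158), Rational(1, 2)), -9403) = Add(Pow(Add(Add(-7706720, -3605), 158), Rational(1, 2)), -9403) = Add(Pow(Add(-7710325, 158), Rational(1, 2)), -9403) = Add(Pow(-7710167, Rational(1, 2)), -9403) = Add(Mul(I, Pow(7710167, Rational(1, 2))), -9403) = Add(-9403, Mul(I, Pow(7710167, Rational(1, 2))))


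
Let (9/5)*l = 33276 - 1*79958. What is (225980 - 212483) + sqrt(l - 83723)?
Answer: 13497 + I*sqrt(986917)/3 ≈ 13497.0 + 331.15*I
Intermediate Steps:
l = -233410/9 (l = 5*(33276 - 1*79958)/9 = 5*(33276 - 79958)/9 = (5/9)*(-46682) = -233410/9 ≈ -25934.)
(225980 - 212483) + sqrt(l - 83723) = (225980 - 212483) + sqrt(-233410/9 - 83723) = 13497 + sqrt(-986917/9) = 13497 + I*sqrt(986917)/3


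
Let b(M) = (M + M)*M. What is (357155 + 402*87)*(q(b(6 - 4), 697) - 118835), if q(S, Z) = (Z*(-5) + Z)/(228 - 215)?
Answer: -606875701947/13 ≈ -4.6683e+10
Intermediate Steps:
b(M) = 2*M**2 (b(M) = (2*M)*M = 2*M**2)
q(S, Z) = -4*Z/13 (q(S, Z) = (-5*Z + Z)/13 = -4*Z*(1/13) = -4*Z/13)
(357155 + 402*87)*(q(b(6 - 4), 697) - 118835) = (357155 + 402*87)*(-4/13*697 - 118835) = (357155 + 34974)*(-2788/13 - 118835) = 392129*(-1547643/13) = -606875701947/13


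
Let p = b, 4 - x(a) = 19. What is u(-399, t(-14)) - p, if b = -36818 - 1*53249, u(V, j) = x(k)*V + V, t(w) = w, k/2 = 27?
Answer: 95653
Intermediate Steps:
k = 54 (k = 2*27 = 54)
x(a) = -15 (x(a) = 4 - 1*19 = 4 - 19 = -15)
u(V, j) = -14*V (u(V, j) = -15*V + V = -14*V)
b = -90067 (b = -36818 - 53249 = -90067)
p = -90067
u(-399, t(-14)) - p = -14*(-399) - 1*(-90067) = 5586 + 90067 = 95653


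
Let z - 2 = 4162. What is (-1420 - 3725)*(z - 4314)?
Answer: 771750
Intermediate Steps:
z = 4164 (z = 2 + 4162 = 4164)
(-1420 - 3725)*(z - 4314) = (-1420 - 3725)*(4164 - 4314) = -5145*(-150) = 771750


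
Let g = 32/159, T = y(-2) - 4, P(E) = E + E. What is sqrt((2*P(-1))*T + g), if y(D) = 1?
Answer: 2*sqrt(77115)/159 ≈ 3.4930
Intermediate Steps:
P(E) = 2*E
T = -3 (T = 1 - 4 = -3)
g = 32/159 (g = 32*(1/159) = 32/159 ≈ 0.20126)
sqrt((2*P(-1))*T + g) = sqrt((2*(2*(-1)))*(-3) + 32/159) = sqrt((2*(-2))*(-3) + 32/159) = sqrt(-4*(-3) + 32/159) = sqrt(12 + 32/159) = sqrt(1940/159) = 2*sqrt(77115)/159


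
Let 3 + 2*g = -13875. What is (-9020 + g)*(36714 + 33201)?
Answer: -1115773485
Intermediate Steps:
g = -6939 (g = -3/2 + (1/2)*(-13875) = -3/2 - 13875/2 = -6939)
(-9020 + g)*(36714 + 33201) = (-9020 - 6939)*(36714 + 33201) = -15959*69915 = -1115773485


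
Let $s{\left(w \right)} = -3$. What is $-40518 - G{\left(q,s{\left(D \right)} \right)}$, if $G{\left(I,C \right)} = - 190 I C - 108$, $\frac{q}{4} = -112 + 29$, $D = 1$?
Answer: $148830$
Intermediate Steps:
$q = -332$ ($q = 4 \left(-112 + 29\right) = 4 \left(-83\right) = -332$)
$G{\left(I,C \right)} = -108 - 190 C I$ ($G{\left(I,C \right)} = - 190 C I - 108 = -108 - 190 C I$)
$-40518 - G{\left(q,s{\left(D \right)} \right)} = -40518 - \left(-108 - \left(-570\right) \left(-332\right)\right) = -40518 - \left(-108 - 189240\right) = -40518 - -189348 = -40518 + 189348 = 148830$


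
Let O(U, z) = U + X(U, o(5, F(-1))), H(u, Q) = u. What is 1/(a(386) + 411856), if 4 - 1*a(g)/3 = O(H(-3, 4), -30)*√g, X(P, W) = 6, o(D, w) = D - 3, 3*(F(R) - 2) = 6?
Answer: 205934/84817609079 + 9*√386/169635218158 ≈ 2.4290e-6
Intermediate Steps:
F(R) = 4 (F(R) = 2 + (⅓)*6 = 2 + 2 = 4)
o(D, w) = -3 + D
O(U, z) = 6 + U (O(U, z) = U + 6 = 6 + U)
a(g) = 12 - 9*√g (a(g) = 12 - 3*(6 - 3)*√g = 12 - 9*√g)
1/(a(386) + 411856) = 1/((12 - 9*√386) + 411856) = 1/(411868 - 9*√386)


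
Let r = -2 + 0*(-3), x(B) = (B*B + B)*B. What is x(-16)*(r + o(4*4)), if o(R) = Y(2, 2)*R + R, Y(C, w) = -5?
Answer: 253440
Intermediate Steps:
x(B) = B*(B + B²) (x(B) = (B² + B)*B = (B + B²)*B = B*(B + B²))
o(R) = -4*R (o(R) = -5*R + R = -4*R)
r = -2 (r = -2 + 0 = -2)
x(-16)*(r + o(4*4)) = ((-16)²*(1 - 16))*(-2 - 16*4) = (256*(-15))*(-2 - 4*16) = -3840*(-2 - 64) = -3840*(-66) = 253440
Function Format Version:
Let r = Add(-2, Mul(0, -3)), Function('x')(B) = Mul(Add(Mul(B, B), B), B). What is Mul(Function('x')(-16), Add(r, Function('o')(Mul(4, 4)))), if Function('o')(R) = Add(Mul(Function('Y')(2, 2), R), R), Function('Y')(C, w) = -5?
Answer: 253440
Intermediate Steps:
Function('x')(B) = Mul(B, Add(B, Pow(B, 2))) (Function('x')(B) = Mul(Add(Pow(B, 2), B), B) = Mul(Add(B, Pow(B, 2)), B) = Mul(B, Add(B, Pow(B, 2))))
Function('o')(R) = Mul(-4, R) (Function('o')(R) = Add(Mul(-5, R), R) = Mul(-4, R))
r = -2 (r = Add(-2, 0) = -2)
Mul(Function('x')(-16), Add(r, Function('o')(Mul(4, 4)))) = Mul(Mul(Pow(-16, 2), Add(1, -16)), Add(-2, Mul(-4, Mul(4, 4)))) = Mul(Mul(256, -15), Add(-2, Mul(-4, 16))) = Mul(-3840, Add(-2, -64)) = Mul(-3840, -66) = 253440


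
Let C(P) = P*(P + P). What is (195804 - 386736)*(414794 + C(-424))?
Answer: -147847430472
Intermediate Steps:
C(P) = 2*P² (C(P) = P*(2*P) = 2*P²)
(195804 - 386736)*(414794 + C(-424)) = (195804 - 386736)*(414794 + 2*(-424)²) = -190932*(414794 + 2*179776) = -190932*(414794 + 359552) = -190932*774346 = -147847430472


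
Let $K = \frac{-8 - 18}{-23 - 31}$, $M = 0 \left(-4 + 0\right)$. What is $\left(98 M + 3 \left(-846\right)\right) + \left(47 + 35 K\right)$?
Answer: $- \frac{66802}{27} \approx -2474.1$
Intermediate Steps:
$M = 0$ ($M = 0 \left(-4\right) = 0$)
$K = \frac{13}{27}$ ($K = - \frac{26}{-54} = \left(-26\right) \left(- \frac{1}{54}\right) = \frac{13}{27} \approx 0.48148$)
$\left(98 M + 3 \left(-846\right)\right) + \left(47 + 35 K\right) = \left(98 \cdot 0 + 3 \left(-846\right)\right) + \left(47 + 35 \cdot \frac{13}{27}\right) = \left(0 - 2538\right) + \left(47 + \frac{455}{27}\right) = -2538 + \frac{1724}{27} = - \frac{66802}{27}$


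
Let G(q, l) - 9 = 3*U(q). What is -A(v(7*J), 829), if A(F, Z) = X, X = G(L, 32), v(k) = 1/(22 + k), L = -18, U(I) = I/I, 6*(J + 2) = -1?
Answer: -12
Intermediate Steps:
J = -13/6 (J = -2 + (⅙)*(-1) = -2 - ⅙ = -13/6 ≈ -2.1667)
U(I) = 1
G(q, l) = 12 (G(q, l) = 9 + 3*1 = 9 + 3 = 12)
X = 12
A(F, Z) = 12
-A(v(7*J), 829) = -1*12 = -12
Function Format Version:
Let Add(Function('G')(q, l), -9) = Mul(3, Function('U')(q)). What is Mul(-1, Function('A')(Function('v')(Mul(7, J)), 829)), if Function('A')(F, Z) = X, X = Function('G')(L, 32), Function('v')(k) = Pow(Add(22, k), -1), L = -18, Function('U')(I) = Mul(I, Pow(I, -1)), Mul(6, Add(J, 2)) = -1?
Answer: -12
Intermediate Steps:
J = Rational(-13, 6) (J = Add(-2, Mul(Rational(1, 6), -1)) = Add(-2, Rational(-1, 6)) = Rational(-13, 6) ≈ -2.1667)
Function('U')(I) = 1
Function('G')(q, l) = 12 (Function('G')(q, l) = Add(9, Mul(3, 1)) = Add(9, 3) = 12)
X = 12
Function('A')(F, Z) = 12
Mul(-1, Function('A')(Function('v')(Mul(7, J)), 829)) = Mul(-1, 12) = -12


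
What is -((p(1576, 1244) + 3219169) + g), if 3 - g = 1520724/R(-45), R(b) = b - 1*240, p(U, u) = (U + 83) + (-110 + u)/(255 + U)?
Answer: -561175704573/173945 ≈ -3.2262e+6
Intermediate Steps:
p(U, u) = 83 + U + (-110 + u)/(255 + U) (p(U, u) = (83 + U) + (-110 + u)/(255 + U) = 83 + U + (-110 + u)/(255 + U))
R(b) = -240 + b (R(b) = b - 240 = -240 + b)
g = 507193/95 (g = 3 - 1520724/(-240 - 45) = 3 - 1520724/(-285) = 3 - 1520724*(-1)/285 = 3 - 1*(-506908/95) = 3 + 506908/95 = 507193/95 ≈ 5338.9)
-((p(1576, 1244) + 3219169) + g) = -(((21055 + 1244 + 1576² + 338*1576)/(255 + 1576) + 3219169) + 507193/95) = -(((21055 + 1244 + 2483776 + 532688)/1831 + 3219169) + 507193/95) = -(((1/1831)*3038763 + 3219169) + 507193/95) = -((3038763/1831 + 3219169) + 507193/95) = -(5897337202/1831 + 507193/95) = -1*561175704573/173945 = -561175704573/173945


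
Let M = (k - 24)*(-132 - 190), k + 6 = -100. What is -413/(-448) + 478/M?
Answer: 625083/669760 ≈ 0.93329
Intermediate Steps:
k = -106 (k = -6 - 100 = -106)
M = 41860 (M = (-106 - 24)*(-132 - 190) = -130*(-322) = 41860)
-413/(-448) + 478/M = -413/(-448) + 478/41860 = -413*(-1/448) + 478*(1/41860) = 59/64 + 239/20930 = 625083/669760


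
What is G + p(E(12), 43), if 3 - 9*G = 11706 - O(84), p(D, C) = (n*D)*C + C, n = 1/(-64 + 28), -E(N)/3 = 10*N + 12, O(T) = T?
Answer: -775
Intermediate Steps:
E(N) = -36 - 30*N (E(N) = -3*(10*N + 12) = -3*(12 + 10*N) = -36 - 30*N)
n = -1/36 (n = 1/(-36) = -1/36 ≈ -0.027778)
p(D, C) = C - C*D/36 (p(D, C) = (-D/36)*C + C = -C*D/36 + C = C - C*D/36)
G = -1291 (G = ⅓ - (11706 - 1*84)/9 = ⅓ - (11706 - 84)/9 = ⅓ - ⅑*11622 = ⅓ - 3874/3 = -1291)
G + p(E(12), 43) = -1291 + (1/36)*43*(36 - (-36 - 30*12)) = -1291 + (1/36)*43*(36 - (-36 - 360)) = -1291 + (1/36)*43*(36 - 1*(-396)) = -1291 + (1/36)*43*(36 + 396) = -1291 + (1/36)*43*432 = -1291 + 516 = -775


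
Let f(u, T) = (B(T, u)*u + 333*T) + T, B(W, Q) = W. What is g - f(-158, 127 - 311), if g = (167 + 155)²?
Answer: 136068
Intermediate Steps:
g = 103684 (g = 322² = 103684)
f(u, T) = 334*T + T*u (f(u, T) = (T*u + 333*T) + T = (333*T + T*u) + T = 334*T + T*u)
g - f(-158, 127 - 311) = 103684 - (127 - 311)*(334 - 158) = 103684 - (-184)*176 = 103684 - 1*(-32384) = 103684 + 32384 = 136068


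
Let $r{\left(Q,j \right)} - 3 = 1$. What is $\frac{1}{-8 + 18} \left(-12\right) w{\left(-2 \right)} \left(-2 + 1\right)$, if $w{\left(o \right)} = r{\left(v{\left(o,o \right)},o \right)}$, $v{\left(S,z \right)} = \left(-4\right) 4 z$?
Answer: $\frac{24}{5} \approx 4.8$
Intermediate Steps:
$v{\left(S,z \right)} = - 16 z$
$r{\left(Q,j \right)} = 4$ ($r{\left(Q,j \right)} = 3 + 1 = 4$)
$w{\left(o \right)} = 4$
$\frac{1}{-8 + 18} \left(-12\right) w{\left(-2 \right)} \left(-2 + 1\right) = \frac{1}{-8 + 18} \left(-12\right) 4 \left(-2 + 1\right) = \frac{1}{10} \left(-12\right) 4 \left(-1\right) = \frac{1}{10} \left(-12\right) \left(-4\right) = \left(- \frac{6}{5}\right) \left(-4\right) = \frac{24}{5}$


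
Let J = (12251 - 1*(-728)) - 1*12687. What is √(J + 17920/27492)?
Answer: 2*√3456081177/6873 ≈ 17.107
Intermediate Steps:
J = 292 (J = (12251 + 728) - 12687 = 12979 - 12687 = 292)
√(J + 17920/27492) = √(292 + 17920/27492) = √(292 + 17920*(1/27492)) = √(292 + 4480/6873) = √(2011396/6873) = 2*√3456081177/6873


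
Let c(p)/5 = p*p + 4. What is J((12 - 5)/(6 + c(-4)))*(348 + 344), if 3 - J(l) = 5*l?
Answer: 97918/53 ≈ 1847.5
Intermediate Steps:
c(p) = 20 + 5*p² (c(p) = 5*(p*p + 4) = 5*(p² + 4) = 5*(4 + p²) = 20 + 5*p²)
J(l) = 3 - 5*l
J((12 - 5)/(6 + c(-4)))*(348 + 344) = (3 - 5*(12 - 5)/(6 + (20 + 5*(-4)²)))*(348 + 344) = (3 - 35/(6 + (20 + 5*16)))*692 = (3 - 35/(6 + (20 + 80)))*692 = (3 - 35/(6 + 100))*692 = (3 - 35/106)*692 = (283/106)*692 = 97918/53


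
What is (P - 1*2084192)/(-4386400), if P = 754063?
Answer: 1330129/4386400 ≈ 0.30324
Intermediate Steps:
(P - 1*2084192)/(-4386400) = (754063 - 1*2084192)/(-4386400) = (754063 - 2084192)*(-1/4386400) = -1330129*(-1/4386400) = 1330129/4386400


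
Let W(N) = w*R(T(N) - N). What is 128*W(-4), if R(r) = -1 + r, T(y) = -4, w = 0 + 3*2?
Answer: -768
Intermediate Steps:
w = 6 (w = 0 + 6 = 6)
W(N) = -30 - 6*N (W(N) = 6*(-1 + (-4 - N)) = 6*(-5 - N) = -30 - 6*N)
128*W(-4) = 128*(-30 - 6*(-4)) = 128*(-30 + 24) = 128*(-6) = -768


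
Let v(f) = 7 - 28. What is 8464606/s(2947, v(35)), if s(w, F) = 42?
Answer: 4232303/21 ≈ 2.0154e+5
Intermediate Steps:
v(f) = -21
8464606/s(2947, v(35)) = 8464606/42 = 8464606*(1/42) = 4232303/21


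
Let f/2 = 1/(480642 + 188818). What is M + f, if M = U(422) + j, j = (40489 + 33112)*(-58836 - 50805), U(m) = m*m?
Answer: -2701106800122609/334730 ≈ -8.0695e+9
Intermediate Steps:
U(m) = m**2
f = 1/334730 (f = 2/(480642 + 188818) = 2/669460 = 2*(1/669460) = 1/334730 ≈ 2.9875e-6)
j = -8069687241 (j = 73601*(-109641) = -8069687241)
M = -8069509157 (M = 422**2 - 8069687241 = 178084 - 8069687241 = -8069509157)
M + f = -8069509157 + 1/334730 = -2701106800122609/334730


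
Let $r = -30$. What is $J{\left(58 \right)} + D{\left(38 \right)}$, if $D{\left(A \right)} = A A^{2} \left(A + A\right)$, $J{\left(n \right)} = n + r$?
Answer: $4170300$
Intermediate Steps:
$J{\left(n \right)} = -30 + n$ ($J{\left(n \right)} = n - 30 = -30 + n$)
$D{\left(A \right)} = 2 A^{4}$ ($D{\left(A \right)} = A^{3} \cdot 2 A = 2 A^{4}$)
$J{\left(58 \right)} + D{\left(38 \right)} = \left(-30 + 58\right) + 2 \cdot 38^{4} = 28 + 2 \cdot 2085136 = 28 + 4170272 = 4170300$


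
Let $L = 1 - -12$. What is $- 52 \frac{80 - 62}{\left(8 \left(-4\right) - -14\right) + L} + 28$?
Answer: $\frac{1076}{5} \approx 215.2$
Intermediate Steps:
$L = 13$ ($L = 1 + 12 = 13$)
$- 52 \frac{80 - 62}{\left(8 \left(-4\right) - -14\right) + L} + 28 = - 52 \frac{80 - 62}{\left(8 \left(-4\right) - -14\right) + 13} + 28 = - 52 \frac{18}{\left(-32 + 14\right) + 13} + 28 = - 52 \frac{18}{-18 + 13} + 28 = - 52 \frac{18}{-5} + 28 = - 52 \cdot 18 \left(- \frac{1}{5}\right) + 28 = \left(-52\right) \left(- \frac{18}{5}\right) + 28 = \frac{936}{5} + 28 = \frac{1076}{5}$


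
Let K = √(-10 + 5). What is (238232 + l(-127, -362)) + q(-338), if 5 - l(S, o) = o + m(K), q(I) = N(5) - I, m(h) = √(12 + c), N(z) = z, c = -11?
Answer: 238941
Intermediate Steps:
K = I*√5 (K = √(-5) = I*√5 ≈ 2.2361*I)
m(h) = 1 (m(h) = √(12 - 11) = √1 = 1)
q(I) = 5 - I
l(S, o) = 4 - o (l(S, o) = 5 - (o + 1) = 5 - (1 + o) = 5 + (-1 - o) = 4 - o)
(238232 + l(-127, -362)) + q(-338) = (238232 + (4 - 1*(-362))) + (5 - 1*(-338)) = (238232 + (4 + 362)) + (5 + 338) = (238232 + 366) + 343 = 238598 + 343 = 238941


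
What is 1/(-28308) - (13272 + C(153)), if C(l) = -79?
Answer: -373467445/28308 ≈ -13193.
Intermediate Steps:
1/(-28308) - (13272 + C(153)) = 1/(-28308) - (13272 - 79) = -1/28308 - 1*13193 = -1/28308 - 13193 = -373467445/28308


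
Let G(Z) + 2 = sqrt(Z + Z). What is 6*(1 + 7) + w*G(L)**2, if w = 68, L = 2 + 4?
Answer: 1136 - 544*sqrt(3) ≈ 193.76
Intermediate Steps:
L = 6
G(Z) = -2 + sqrt(2)*sqrt(Z) (G(Z) = -2 + sqrt(Z + Z) = -2 + sqrt(2*Z) = -2 + sqrt(2)*sqrt(Z))
6*(1 + 7) + w*G(L)**2 = 6*(1 + 7) + 68*(-2 + sqrt(2)*sqrt(6))**2 = 6*8 + 68*(-2 + 2*sqrt(3))**2 = 48 + 68*(-2 + 2*sqrt(3))**2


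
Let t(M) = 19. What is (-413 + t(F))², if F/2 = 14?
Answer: 155236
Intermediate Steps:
F = 28 (F = 2*14 = 28)
(-413 + t(F))² = (-413 + 19)² = (-394)² = 155236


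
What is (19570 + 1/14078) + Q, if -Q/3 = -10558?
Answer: 721413033/14078 ≈ 51244.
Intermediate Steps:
Q = 31674 (Q = -3*(-10558) = 31674)
(19570 + 1/14078) + Q = (19570 + 1/14078) + 31674 = 275506461/14078 + 31674 = 721413033/14078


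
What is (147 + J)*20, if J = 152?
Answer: 5980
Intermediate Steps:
(147 + J)*20 = (147 + 152)*20 = 299*20 = 5980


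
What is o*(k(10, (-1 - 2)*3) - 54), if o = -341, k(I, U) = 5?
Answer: 16709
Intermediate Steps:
o*(k(10, (-1 - 2)*3) - 54) = -341*(5 - 54) = -341*(-49) = 16709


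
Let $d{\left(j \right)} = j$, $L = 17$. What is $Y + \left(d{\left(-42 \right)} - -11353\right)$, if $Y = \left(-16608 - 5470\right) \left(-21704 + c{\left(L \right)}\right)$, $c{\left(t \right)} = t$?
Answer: $478816897$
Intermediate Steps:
$Y = 478805586$ ($Y = \left(-16608 - 5470\right) \left(-21704 + 17\right) = \left(-22078\right) \left(-21687\right) = 478805586$)
$Y + \left(d{\left(-42 \right)} - -11353\right) = 478805586 - -11311 = 478805586 + \left(-42 + 11353\right) = 478805586 + 11311 = 478816897$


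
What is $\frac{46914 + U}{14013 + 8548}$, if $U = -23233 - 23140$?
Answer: $\frac{541}{22561} \approx 0.023979$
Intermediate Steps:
$U = -46373$
$\frac{46914 + U}{14013 + 8548} = \frac{46914 - 46373}{14013 + 8548} = \frac{541}{22561}$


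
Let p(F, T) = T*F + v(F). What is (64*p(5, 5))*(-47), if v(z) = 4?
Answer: -87232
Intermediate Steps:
p(F, T) = 4 + F*T (p(F, T) = T*F + 4 = F*T + 4 = 4 + F*T)
(64*p(5, 5))*(-47) = (64*(4 + 5*5))*(-47) = (64*(4 + 25))*(-47) = (64*29)*(-47) = 1856*(-47) = -87232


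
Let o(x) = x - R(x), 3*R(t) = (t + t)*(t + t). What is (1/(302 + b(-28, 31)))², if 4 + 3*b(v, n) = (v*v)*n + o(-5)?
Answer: 81/5700703009 ≈ 1.4209e-8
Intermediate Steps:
R(t) = 4*t²/3 (R(t) = ((t + t)*(t + t))/3 = ((2*t)*(2*t))/3 = (4*t²)/3 = 4*t²/3)
o(x) = x - 4*x²/3
b(v, n) = -127/9 + n*v²/3 (b(v, n) = -4/3 + ((v*v)*n + (⅓)*(-5)*(3 - 4*(-5)))/3 = -4/3 + (v²*n + (⅓)*(-5)*(3 + 20))/3 = -4/3 + (n*v² + (⅓)*(-5)*23)/3 = -4/3 + (n*v² - 115/3)/3 = -4/3 + (-115/3 + n*v²)/3 = -4/3 + (-115/9 + n*v²/3) = -127/9 + n*v²/3)
(1/(302 + b(-28, 31)))² = (1/(302 + (-127/9 + (⅓)*31*(-28)²)))² = (1/(302 + (-127/9 + (⅓)*31*784)))² = (1/(302 + (-127/9 + 24304/3)))² = (1/(302 + 72785/9))² = (1/(75503/9))² = (9/75503)² = 81/5700703009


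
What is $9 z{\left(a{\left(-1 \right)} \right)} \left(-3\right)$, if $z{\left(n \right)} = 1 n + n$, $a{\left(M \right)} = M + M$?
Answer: $108$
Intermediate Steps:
$a{\left(M \right)} = 2 M$
$z{\left(n \right)} = 2 n$ ($z{\left(n \right)} = n + n = 2 n$)
$9 z{\left(a{\left(-1 \right)} \right)} \left(-3\right) = 9 \cdot 2 \cdot 2 \left(-1\right) \left(-3\right) = 9 \cdot 2 \left(-2\right) \left(-3\right) = 9 \left(-4\right) \left(-3\right) = \left(-36\right) \left(-3\right) = 108$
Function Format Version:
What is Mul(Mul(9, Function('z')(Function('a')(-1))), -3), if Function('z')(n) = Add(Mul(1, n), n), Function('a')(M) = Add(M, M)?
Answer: 108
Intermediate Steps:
Function('a')(M) = Mul(2, M)
Function('z')(n) = Mul(2, n) (Function('z')(n) = Add(n, n) = Mul(2, n))
Mul(Mul(9, Function('z')(Function('a')(-1))), -3) = Mul(Mul(9, Mul(2, Mul(2, -1))), -3) = Mul(Mul(9, Mul(2, -2)), -3) = Mul(Mul(9, -4), -3) = Mul(-36, -3) = 108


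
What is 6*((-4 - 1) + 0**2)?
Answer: -30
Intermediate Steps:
6*((-4 - 1) + 0**2) = 6*(-5 + 0) = 6*(-5) = -30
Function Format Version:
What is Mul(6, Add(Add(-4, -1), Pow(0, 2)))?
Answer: -30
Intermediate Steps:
Mul(6, Add(Add(-4, -1), Pow(0, 2))) = Mul(6, Add(-5, 0)) = Mul(6, -5) = -30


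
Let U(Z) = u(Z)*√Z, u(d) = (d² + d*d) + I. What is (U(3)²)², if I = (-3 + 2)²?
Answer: 1172889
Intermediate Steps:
I = 1 (I = (-1)² = 1)
u(d) = 1 + 2*d² (u(d) = (d² + d*d) + 1 = (d² + d²) + 1 = 2*d² + 1 = 1 + 2*d²)
U(Z) = √Z*(1 + 2*Z²) (U(Z) = (1 + 2*Z²)*√Z = √Z*(1 + 2*Z²))
(U(3)²)² = ((√3*(1 + 2*3²))²)² = ((√3*(1 + 2*9))²)² = ((√3*(1 + 18))²)² = ((√3*19)²)² = ((19*√3)²)² = 1083² = 1172889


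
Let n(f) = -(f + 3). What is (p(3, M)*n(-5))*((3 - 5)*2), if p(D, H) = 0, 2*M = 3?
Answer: 0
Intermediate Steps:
M = 3/2 (M = (½)*3 = 3/2 ≈ 1.5000)
n(f) = -3 - f (n(f) = -(3 + f) = -3 - f)
(p(3, M)*n(-5))*((3 - 5)*2) = (0*(-3 - 1*(-5)))*((3 - 5)*2) = (0*(-3 + 5))*(-2*2) = (0*2)*(-4) = 0*(-4) = 0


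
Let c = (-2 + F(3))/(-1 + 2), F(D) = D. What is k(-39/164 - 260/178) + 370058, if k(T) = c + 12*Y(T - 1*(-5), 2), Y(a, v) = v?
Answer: 370083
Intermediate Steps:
c = 1 (c = (-2 + 3)/(-1 + 2) = 1/1 = 1*1 = 1)
k(T) = 25 (k(T) = 1 + 12*2 = 1 + 24 = 25)
k(-39/164 - 260/178) + 370058 = 25 + 370058 = 370083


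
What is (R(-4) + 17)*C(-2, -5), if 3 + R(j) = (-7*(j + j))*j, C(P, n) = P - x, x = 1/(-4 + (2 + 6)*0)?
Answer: 735/2 ≈ 367.50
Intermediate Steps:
x = -¼ (x = 1/(-4 + 8*0) = 1/(-4 + 0) = 1/(-4) = -¼ ≈ -0.25000)
C(P, n) = ¼ + P (C(P, n) = P - 1*(-¼) = P + ¼ = ¼ + P)
R(j) = -3 - 14*j² (R(j) = -3 + (-7*(j + j))*j = -3 + (-14*j)*j = -3 - 14*j²)
(R(-4) + 17)*C(-2, -5) = ((-3 - 14*(-4)²) + 17)*(¼ - 2) = ((-3 - 14*16) + 17)*(-7/4) = ((-3 - 224) + 17)*(-7/4) = (-227 + 17)*(-7/4) = -210*(-7/4) = 735/2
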